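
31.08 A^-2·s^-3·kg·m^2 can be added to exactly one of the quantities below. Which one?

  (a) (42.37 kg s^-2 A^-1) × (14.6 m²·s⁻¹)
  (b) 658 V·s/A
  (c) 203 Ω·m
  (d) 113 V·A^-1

Reference: kg·m²·s⁻³·A⁻².
Each option:
  (a) [kg·s⁻²·A⁻¹] · [m²·s⁻¹] = kg·m²·s⁻³·A⁻¹
  (b) V·s·A⁻¹ = J·C⁻¹·s·A⁻¹ = kg·m²·s⁻²·A⁻²
  (c) Ω·m = V·A⁻¹·m = kg·m³·s⁻³·A⁻²
  (d) V·A⁻¹ = J·C⁻¹·A⁻¹ = kg·m²·s⁻³·A⁻²  ← same
Only (d) matches kg·m²·s⁻³·A⁻².

(d)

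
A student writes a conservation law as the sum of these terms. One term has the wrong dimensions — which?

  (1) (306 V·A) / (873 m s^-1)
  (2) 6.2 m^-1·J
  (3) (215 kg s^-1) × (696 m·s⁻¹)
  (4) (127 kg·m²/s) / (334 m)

(4)

Expand each in SI base units:
  (1) [kg·m²·s⁻³] / [m·s⁻¹] = kg·m·s⁻²
  (2) J·m⁻¹ = N·m·m⁻¹ = kg·m·s⁻²
  (3) [kg·s⁻¹] · [m·s⁻¹] = kg·m·s⁻²
  (4) [kg·m²·s⁻¹] / [m] = kg·m·s⁻¹
All reduce to kg·m·s⁻² except (4), which is kg·m·s⁻¹.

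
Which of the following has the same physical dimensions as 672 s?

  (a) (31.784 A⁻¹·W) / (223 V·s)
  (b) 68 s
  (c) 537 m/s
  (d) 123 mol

(b)

Reference: s.
Each option:
  (a) [kg·m²·s⁻³·A⁻¹] / [kg·m²·s⁻²·A⁻¹] = s⁻¹
  (b) s  ← same
  (c) m·s⁻¹
  (d) mol
Only (b) matches s.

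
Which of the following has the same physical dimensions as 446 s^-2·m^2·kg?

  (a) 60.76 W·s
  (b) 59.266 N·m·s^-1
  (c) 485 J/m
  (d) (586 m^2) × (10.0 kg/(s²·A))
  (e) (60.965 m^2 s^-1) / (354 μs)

Reference: kg·m²·s⁻².
Each option:
  (a) W·s = J·s⁻¹·s = kg·m²·s⁻²  ← same
  (b) N·m·s⁻¹ = kg·m·s⁻²·m·s⁻¹ = kg·m²·s⁻³
  (c) J·m⁻¹ = N·m·m⁻¹ = kg·m·s⁻²
  (d) [m²] · [kg·s⁻²·A⁻¹] = kg·m²·s⁻²·A⁻¹
  (e) [m²·s⁻¹] / [s] = m²·s⁻²
Only (a) matches kg·m²·s⁻².

(a)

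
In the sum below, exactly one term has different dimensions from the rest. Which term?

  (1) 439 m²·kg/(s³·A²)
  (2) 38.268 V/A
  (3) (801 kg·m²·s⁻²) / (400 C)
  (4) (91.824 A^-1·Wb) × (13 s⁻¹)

(3)

In SI base units:
  (1) kg·m²·s⁻³·A⁻²
  (2) V·A⁻¹ = J·C⁻¹·A⁻¹ = kg·m²·s⁻³·A⁻²
  (3) [kg·m²·s⁻²] / [s·A] = kg·m²·s⁻³·A⁻¹
  (4) [kg·m²·s⁻²·A⁻²] · [s⁻¹] = kg·m²·s⁻³·A⁻²
All reduce to kg·m²·s⁻³·A⁻² except (3), which is kg·m²·s⁻³·A⁻¹.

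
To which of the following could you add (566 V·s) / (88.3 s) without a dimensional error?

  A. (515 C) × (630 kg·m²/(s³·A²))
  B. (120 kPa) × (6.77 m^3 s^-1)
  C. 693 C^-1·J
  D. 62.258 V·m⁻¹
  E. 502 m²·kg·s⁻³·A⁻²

C.

Reference: [kg·m²·s⁻²·A⁻¹] / [s] = kg·m²·s⁻³·A⁻¹.
Each option:
  A. [s·A] · [kg·m²·s⁻³·A⁻²] = kg·m²·s⁻²·A⁻¹
  B. [kg·m⁻¹·s⁻²] · [m³·s⁻¹] = kg·m²·s⁻³
  C. J·C⁻¹ = N·m·(s·A)⁻¹ = kg·m²·s⁻³·A⁻¹  ← same
  D. V·m⁻¹ = J·C⁻¹·m⁻¹ = kg·m·s⁻³·A⁻¹
  E. kg·m²·s⁻³·A⁻²
Only C. matches kg·m²·s⁻³·A⁻¹.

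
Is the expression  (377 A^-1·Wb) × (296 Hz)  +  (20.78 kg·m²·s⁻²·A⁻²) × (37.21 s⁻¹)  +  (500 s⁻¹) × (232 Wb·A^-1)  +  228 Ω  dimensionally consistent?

Yes

Dimensions:
  (377 A^-1·Wb) × (296 Hz):  [kg·m²·s⁻²·A⁻²] · [s⁻¹] = kg·m²·s⁻³·A⁻²
  (20.78 kg·m²·s⁻²·A⁻²) × (37.21 s⁻¹):  [kg·m²·s⁻²·A⁻²] · [s⁻¹] = kg·m²·s⁻³·A⁻²
  (500 s⁻¹) × (232 Wb·A^-1):  [s⁻¹] · [kg·m²·s⁻²·A⁻²] = kg·m²·s⁻³·A⁻²
  228 Ω:  Ω = V·A⁻¹ = kg·m²·s⁻³·A⁻²
Every term reduces to kg·m²·s⁻³·A⁻².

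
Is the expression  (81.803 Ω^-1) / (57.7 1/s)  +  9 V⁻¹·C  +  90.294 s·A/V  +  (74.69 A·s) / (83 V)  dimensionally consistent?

Dimensions:
  (81.803 Ω^-1) / (57.7 1/s):  [kg⁻¹·m⁻²·s³·A²] / [s⁻¹] = kg⁻¹·m⁻²·s⁴·A²
  9 V⁻¹·C:  C·V⁻¹ = s·A·(J·C⁻¹)⁻¹ = kg⁻¹·m⁻²·s⁴·A²
  90.294 s·A/V:  A·s·V⁻¹ = A·s·(J·C⁻¹)⁻¹ = kg⁻¹·m⁻²·s⁴·A²
  (74.69 A·s) / (83 V):  [s·A] / [kg·m²·s⁻³·A⁻¹] = kg⁻¹·m⁻²·s⁴·A²
Every term reduces to kg⁻¹·m⁻²·s⁴·A².

Yes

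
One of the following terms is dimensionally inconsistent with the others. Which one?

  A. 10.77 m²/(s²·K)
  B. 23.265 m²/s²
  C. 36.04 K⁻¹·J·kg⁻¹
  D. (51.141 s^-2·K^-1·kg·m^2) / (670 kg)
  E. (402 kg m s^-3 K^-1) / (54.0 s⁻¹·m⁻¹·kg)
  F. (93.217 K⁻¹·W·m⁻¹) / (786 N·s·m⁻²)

B.

Expand each in SI base units:
  A. m²·s⁻²·K⁻¹
  B. m²·s⁻²
  C. J·kg⁻¹·K⁻¹ = N·m·kg⁻¹·K⁻¹ = m²·s⁻²·K⁻¹
  D. [kg·m²·s⁻²·K⁻¹] / [kg] = m²·s⁻²·K⁻¹
  E. [kg·m·s⁻³·K⁻¹] / [kg·m⁻¹·s⁻¹] = m²·s⁻²·K⁻¹
  F. [kg·m·s⁻³·K⁻¹] / [kg·m⁻¹·s⁻¹] = m²·s⁻²·K⁻¹
All reduce to m²·s⁻²·K⁻¹ except B., which is m²·s⁻².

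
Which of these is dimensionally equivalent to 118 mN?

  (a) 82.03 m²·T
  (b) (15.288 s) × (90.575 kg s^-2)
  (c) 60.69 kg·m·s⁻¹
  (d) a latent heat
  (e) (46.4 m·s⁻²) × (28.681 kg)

Reference: N = kg·m·s⁻².
Each option:
  (a) T·m² = Wb·m⁻²·m² = kg·m²·s⁻²·A⁻¹
  (b) [s] · [kg·s⁻²] = kg·s⁻¹
  (c) kg·m·s⁻¹
  (d) [latent heat] = m²·s⁻²
  (e) [m·s⁻²] · [kg] = kg·m·s⁻²  ← same
Only (e) matches kg·m·s⁻².

(e)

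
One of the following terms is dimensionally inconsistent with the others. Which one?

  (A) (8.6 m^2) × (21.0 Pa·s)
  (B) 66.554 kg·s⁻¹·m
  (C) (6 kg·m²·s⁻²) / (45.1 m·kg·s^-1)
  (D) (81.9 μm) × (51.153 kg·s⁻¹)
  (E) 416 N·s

(C)

Reduce each to base SI dimensions:
  (A) [m²] · [kg·m⁻¹·s⁻¹] = kg·m·s⁻¹
  (B) kg·m·s⁻¹
  (C) [kg·m²·s⁻²] / [kg·m·s⁻¹] = m·s⁻¹
  (D) [m] · [kg·s⁻¹] = kg·m·s⁻¹
  (E) N·s = kg·m·s⁻²·s = kg·m·s⁻¹
All reduce to kg·m·s⁻¹ except (C), which is m·s⁻¹.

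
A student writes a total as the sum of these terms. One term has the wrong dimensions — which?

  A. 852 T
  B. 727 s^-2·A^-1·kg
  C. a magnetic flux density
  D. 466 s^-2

In SI base units:
  A. T = Wb·m⁻² = kg·s⁻²·A⁻¹
  B. kg·s⁻²·A⁻¹
  C. [magnetic flux density] = kg·s⁻²·A⁻¹
  D. s⁻²
All reduce to kg·s⁻²·A⁻¹ except D., which is s⁻².

D.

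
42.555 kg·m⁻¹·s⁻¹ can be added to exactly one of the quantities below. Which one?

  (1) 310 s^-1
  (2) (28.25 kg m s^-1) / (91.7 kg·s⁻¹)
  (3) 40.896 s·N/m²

(3)

Reference: kg·m⁻¹·s⁻¹.
Each option:
  (1) s⁻¹
  (2) [kg·m·s⁻¹] / [kg·s⁻¹] = m
  (3) N·s·m⁻² = kg·m·s⁻²·s·m⁻² = kg·m⁻¹·s⁻¹  ← same
Only (3) matches kg·m⁻¹·s⁻¹.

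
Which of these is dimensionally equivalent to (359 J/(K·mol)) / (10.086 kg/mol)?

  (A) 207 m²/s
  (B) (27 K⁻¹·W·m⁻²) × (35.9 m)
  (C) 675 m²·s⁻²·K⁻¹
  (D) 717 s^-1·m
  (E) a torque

Reference: [kg·m²·s⁻²·K⁻¹·mol⁻¹] / [kg·mol⁻¹] = m²·s⁻²·K⁻¹.
Each option:
  (A) m²·s⁻¹
  (B) [kg·s⁻³·K⁻¹] · [m] = kg·m·s⁻³·K⁻¹
  (C) m²·s⁻²·K⁻¹  ← same
  (D) m·s⁻¹
  (E) [torque] = kg·m²·s⁻²
Only (C) matches m²·s⁻²·K⁻¹.

(C)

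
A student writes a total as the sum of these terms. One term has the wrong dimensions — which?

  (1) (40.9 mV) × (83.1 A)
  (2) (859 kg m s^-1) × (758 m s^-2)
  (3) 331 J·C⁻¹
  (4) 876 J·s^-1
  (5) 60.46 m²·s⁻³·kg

Reduce each to base SI dimensions:
  (1) [kg·m²·s⁻³·A⁻¹] · [A] = kg·m²·s⁻³
  (2) [kg·m·s⁻¹] · [m·s⁻²] = kg·m²·s⁻³
  (3) J·C⁻¹ = N·m·(s·A)⁻¹ = kg·m²·s⁻³·A⁻¹
  (4) J·s⁻¹ = N·m·s⁻¹ = kg·m²·s⁻³
  (5) kg·m²·s⁻³
All reduce to kg·m²·s⁻³ except (3), which is kg·m²·s⁻³·A⁻¹.

(3)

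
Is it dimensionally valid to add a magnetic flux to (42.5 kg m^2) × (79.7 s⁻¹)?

No

Work out the base dimensions of each:
  a magnetic flux:  [magnetic flux] = kg·m²·s⁻²·A⁻¹
  (42.5 kg m^2) × (79.7 s⁻¹):  [kg·m²] · [s⁻¹] = kg·m²·s⁻¹
kg·m²·s⁻²·A⁻¹ ≠ kg·m²·s⁻¹, so they cannot be added.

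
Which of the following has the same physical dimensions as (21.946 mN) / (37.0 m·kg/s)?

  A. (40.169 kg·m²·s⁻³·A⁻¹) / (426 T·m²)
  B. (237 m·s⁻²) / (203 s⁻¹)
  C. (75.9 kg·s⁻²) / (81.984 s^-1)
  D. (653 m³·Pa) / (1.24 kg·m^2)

Reference: [kg·m·s⁻²] / [kg·m·s⁻¹] = s⁻¹.
Each option:
  A. [kg·m²·s⁻³·A⁻¹] / [kg·m²·s⁻²·A⁻¹] = s⁻¹  ← same
  B. [m·s⁻²] / [s⁻¹] = m·s⁻¹
  C. [kg·s⁻²] / [s⁻¹] = kg·s⁻¹
  D. [kg·m²·s⁻²] / [kg·m²] = s⁻²
Only A. matches s⁻¹.

A.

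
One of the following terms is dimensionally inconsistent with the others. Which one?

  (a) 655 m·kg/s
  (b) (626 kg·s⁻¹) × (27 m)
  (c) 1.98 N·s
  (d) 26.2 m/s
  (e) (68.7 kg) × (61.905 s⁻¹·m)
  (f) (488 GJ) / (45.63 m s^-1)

Dimensions:
  (a) kg·m·s⁻¹
  (b) [kg·s⁻¹] · [m] = kg·m·s⁻¹
  (c) N·s = kg·m·s⁻²·s = kg·m·s⁻¹
  (d) m·s⁻¹
  (e) [kg] · [m·s⁻¹] = kg·m·s⁻¹
  (f) [kg·m²·s⁻²] / [m·s⁻¹] = kg·m·s⁻¹
All reduce to kg·m·s⁻¹ except (d), which is m·s⁻¹.

(d)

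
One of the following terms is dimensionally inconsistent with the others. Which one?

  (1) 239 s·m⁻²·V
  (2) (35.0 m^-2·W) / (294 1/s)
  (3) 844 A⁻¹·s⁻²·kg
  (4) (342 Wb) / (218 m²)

Reduce each to base SI dimensions:
  (1) V·s·m⁻² = J·C⁻¹·s·m⁻² = kg·s⁻²·A⁻¹
  (2) [kg·s⁻³] / [s⁻¹] = kg·s⁻²
  (3) kg·s⁻²·A⁻¹
  (4) [kg·m²·s⁻²·A⁻¹] / [m²] = kg·s⁻²·A⁻¹
All reduce to kg·s⁻²·A⁻¹ except (2), which is kg·s⁻².

(2)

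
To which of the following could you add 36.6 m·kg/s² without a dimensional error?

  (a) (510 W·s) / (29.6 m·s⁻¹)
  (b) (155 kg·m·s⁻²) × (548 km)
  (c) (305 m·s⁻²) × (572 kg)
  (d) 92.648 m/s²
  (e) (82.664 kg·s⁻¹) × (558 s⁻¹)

Reference: kg·m·s⁻².
Each option:
  (a) [kg·m²·s⁻²] / [m·s⁻¹] = kg·m·s⁻¹
  (b) [kg·m·s⁻²] · [m] = kg·m²·s⁻²
  (c) [m·s⁻²] · [kg] = kg·m·s⁻²  ← same
  (d) m·s⁻²
  (e) [kg·s⁻¹] · [s⁻¹] = kg·s⁻²
Only (c) matches kg·m·s⁻².

(c)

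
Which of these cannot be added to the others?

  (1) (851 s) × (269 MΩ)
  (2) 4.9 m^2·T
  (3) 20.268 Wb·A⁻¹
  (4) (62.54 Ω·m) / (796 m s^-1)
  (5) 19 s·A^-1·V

(2)

In SI base units:
  (1) [s] · [kg·m²·s⁻³·A⁻²] = kg·m²·s⁻²·A⁻²
  (2) T·m² = Wb·m⁻²·m² = kg·m²·s⁻²·A⁻¹
  (3) Wb·A⁻¹ = V·s·A⁻¹ = kg·m²·s⁻²·A⁻²
  (4) [kg·m³·s⁻³·A⁻²] / [m·s⁻¹] = kg·m²·s⁻²·A⁻²
  (5) V·s·A⁻¹ = J·C⁻¹·s·A⁻¹ = kg·m²·s⁻²·A⁻²
All reduce to kg·m²·s⁻²·A⁻² except (2), which is kg·m²·s⁻²·A⁻¹.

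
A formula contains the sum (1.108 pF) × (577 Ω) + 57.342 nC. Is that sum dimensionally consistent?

In SI base units:
  (1.108 pF) × (577 Ω):  [kg⁻¹·m⁻²·s⁴·A²] · [kg·m²·s⁻³·A⁻²] = s
  57.342 nC:  C = s·A
s ≠ s·A, so they cannot be added.

No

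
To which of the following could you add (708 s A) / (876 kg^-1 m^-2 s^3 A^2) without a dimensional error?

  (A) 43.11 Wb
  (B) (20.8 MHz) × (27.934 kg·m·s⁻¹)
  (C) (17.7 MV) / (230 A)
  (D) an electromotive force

Reference: [s·A] / [kg⁻¹·m⁻²·s³·A²] = kg·m²·s⁻²·A⁻¹.
Each option:
  (A) Wb = V·s = kg·m²·s⁻²·A⁻¹  ← same
  (B) [s⁻¹] · [kg·m·s⁻¹] = kg·m·s⁻²
  (C) [kg·m²·s⁻³·A⁻¹] / [A] = kg·m²·s⁻³·A⁻²
  (D) [electromotive force] = kg·m²·s⁻³·A⁻¹
Only (A) matches kg·m²·s⁻²·A⁻¹.

(A)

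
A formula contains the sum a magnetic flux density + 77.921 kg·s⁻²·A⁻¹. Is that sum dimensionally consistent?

In SI base units:
  a magnetic flux density:  [magnetic flux density] = kg·s⁻²·A⁻¹
  77.921 kg·s⁻²·A⁻¹:  kg·s⁻²·A⁻¹
Both are kg·s⁻²·A⁻¹, so they have the same dimensions and can be added.

Yes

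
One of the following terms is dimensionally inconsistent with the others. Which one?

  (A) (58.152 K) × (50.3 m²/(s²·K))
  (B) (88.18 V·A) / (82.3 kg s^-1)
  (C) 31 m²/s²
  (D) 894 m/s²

Reduce each to base SI dimensions:
  (A) [K] · [m²·s⁻²·K⁻¹] = m²·s⁻²
  (B) [kg·m²·s⁻³] / [kg·s⁻¹] = m²·s⁻²
  (C) m²·s⁻²
  (D) m·s⁻²
All reduce to m²·s⁻² except (D), which is m·s⁻².

(D)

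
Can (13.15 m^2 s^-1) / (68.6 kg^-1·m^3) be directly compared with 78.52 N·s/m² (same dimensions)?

Yes

Reduce each to base SI dimensions:
  (13.15 m^2 s^-1) / (68.6 kg^-1·m^3):  [m²·s⁻¹] / [kg⁻¹·m³] = kg·m⁻¹·s⁻¹
  78.52 N·s/m²:  N·s·m⁻² = kg·m·s⁻²·s·m⁻² = kg·m⁻¹·s⁻¹
Both are kg·m⁻¹·s⁻¹, so they have the same dimensions and can be added.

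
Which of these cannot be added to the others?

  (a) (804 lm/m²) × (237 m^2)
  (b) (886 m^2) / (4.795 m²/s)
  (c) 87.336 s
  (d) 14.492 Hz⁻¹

(a)

Expand each in SI base units:
  (a) [m⁻²·cd] · [m²] = cd
  (b) [m²] / [m²·s⁻¹] = s
  (c) s
  (d) Hz⁻¹ = (s⁻¹)⁻¹ = s
All reduce to s except (a), which is cd.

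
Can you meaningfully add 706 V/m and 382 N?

Work out the base dimensions of each:
  706 V/m:  V·m⁻¹ = J·C⁻¹·m⁻¹ = kg·m·s⁻³·A⁻¹
  382 N:  N = kg·m·s⁻²
kg·m·s⁻³·A⁻¹ ≠ kg·m·s⁻², so they cannot be added.

No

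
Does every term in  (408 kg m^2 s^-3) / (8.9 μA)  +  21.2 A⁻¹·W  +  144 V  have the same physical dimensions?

Yes

Dimensions:
  (408 kg m^2 s^-3) / (8.9 μA):  [kg·m²·s⁻³] / [A] = kg·m²·s⁻³·A⁻¹
  21.2 A⁻¹·W:  W·A⁻¹ = J·s⁻¹·A⁻¹ = kg·m²·s⁻³·A⁻¹
  144 V:  V = J·C⁻¹ = kg·m²·s⁻³·A⁻¹
Every term reduces to kg·m²·s⁻³·A⁻¹.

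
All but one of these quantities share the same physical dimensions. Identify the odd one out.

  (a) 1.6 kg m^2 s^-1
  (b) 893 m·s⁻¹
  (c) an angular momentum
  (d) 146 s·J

Reduce each to base SI dimensions:
  (a) kg·m²·s⁻¹
  (b) m·s⁻¹
  (c) [angular momentum] = kg·m²·s⁻¹
  (d) J·s = N·m·s = kg·m²·s⁻¹
All reduce to kg·m²·s⁻¹ except (b), which is m·s⁻¹.

(b)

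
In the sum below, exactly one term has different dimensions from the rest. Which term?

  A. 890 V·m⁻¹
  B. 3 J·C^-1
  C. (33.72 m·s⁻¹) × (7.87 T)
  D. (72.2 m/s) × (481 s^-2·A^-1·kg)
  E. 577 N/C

B.

Dimensions:
  A. V·m⁻¹ = J·C⁻¹·m⁻¹ = kg·m·s⁻³·A⁻¹
  B. J·C⁻¹ = N·m·(s·A)⁻¹ = kg·m²·s⁻³·A⁻¹
  C. [m·s⁻¹] · [kg·s⁻²·A⁻¹] = kg·m·s⁻³·A⁻¹
  D. [m·s⁻¹] · [kg·s⁻²·A⁻¹] = kg·m·s⁻³·A⁻¹
  E. N·C⁻¹ = kg·m·s⁻²·(s·A)⁻¹ = kg·m·s⁻³·A⁻¹
All reduce to kg·m·s⁻³·A⁻¹ except B., which is kg·m²·s⁻³·A⁻¹.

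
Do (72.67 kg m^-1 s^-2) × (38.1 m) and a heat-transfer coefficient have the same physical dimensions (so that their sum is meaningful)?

Expand each in SI base units:
  (72.67 kg m^-1 s^-2) × (38.1 m):  [kg·m⁻¹·s⁻²] · [m] = kg·s⁻²
  a heat-transfer coefficient:  [heat-transfer coefficient] = kg·s⁻³·K⁻¹
kg·s⁻² ≠ kg·s⁻³·K⁻¹, so they cannot be added.

No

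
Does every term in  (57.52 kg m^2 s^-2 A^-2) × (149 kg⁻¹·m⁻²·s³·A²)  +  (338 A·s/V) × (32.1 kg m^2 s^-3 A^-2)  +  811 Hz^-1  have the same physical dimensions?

Yes

Reduce each to base SI dimensions:
  (57.52 kg m^2 s^-2 A^-2) × (149 kg⁻¹·m⁻²·s³·A²):  [kg·m²·s⁻²·A⁻²] · [kg⁻¹·m⁻²·s³·A²] = s
  (338 A·s/V) × (32.1 kg m^2 s^-3 A^-2):  [kg⁻¹·m⁻²·s⁴·A²] · [kg·m²·s⁻³·A⁻²] = s
  811 Hz^-1:  Hz⁻¹ = (s⁻¹)⁻¹ = s
Every term reduces to s.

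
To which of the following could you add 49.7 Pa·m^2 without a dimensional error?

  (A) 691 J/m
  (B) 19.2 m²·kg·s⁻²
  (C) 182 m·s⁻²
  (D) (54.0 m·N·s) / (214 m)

Reference: Pa·m² = N·m⁻²·m² = kg·m·s⁻².
Each option:
  (A) J·m⁻¹ = N·m·m⁻¹ = kg·m·s⁻²  ← same
  (B) kg·m²·s⁻²
  (C) m·s⁻²
  (D) [kg·m²·s⁻¹] / [m] = kg·m·s⁻¹
Only (A) matches kg·m·s⁻².

(A)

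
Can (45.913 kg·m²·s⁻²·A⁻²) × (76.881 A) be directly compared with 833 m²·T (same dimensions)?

Yes

Expand each in SI base units:
  (45.913 kg·m²·s⁻²·A⁻²) × (76.881 A):  [kg·m²·s⁻²·A⁻²] · [A] = kg·m²·s⁻²·A⁻¹
  833 m²·T:  T·m² = Wb·m⁻²·m² = kg·m²·s⁻²·A⁻¹
Both are kg·m²·s⁻²·A⁻¹, so they have the same dimensions and can be added.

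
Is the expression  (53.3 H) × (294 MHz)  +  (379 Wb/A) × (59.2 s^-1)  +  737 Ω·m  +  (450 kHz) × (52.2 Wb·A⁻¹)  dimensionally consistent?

No

Expand each in SI base units:
  (53.3 H) × (294 MHz):  [kg·m²·s⁻²·A⁻²] · [s⁻¹] = kg·m²·s⁻³·A⁻²
  (379 Wb/A) × (59.2 s^-1):  [kg·m²·s⁻²·A⁻²] · [s⁻¹] = kg·m²·s⁻³·A⁻²
  737 Ω·m:  Ω·m = V·A⁻¹·m = kg·m³·s⁻³·A⁻²
  (450 kHz) × (52.2 Wb·A⁻¹):  [s⁻¹] · [kg·m²·s⁻²·A⁻²] = kg·m²·s⁻³·A⁻²
The terms do not share a single dimension (kg·m²·s⁻³·A⁻² vs kg·m³·s⁻³·A⁻²).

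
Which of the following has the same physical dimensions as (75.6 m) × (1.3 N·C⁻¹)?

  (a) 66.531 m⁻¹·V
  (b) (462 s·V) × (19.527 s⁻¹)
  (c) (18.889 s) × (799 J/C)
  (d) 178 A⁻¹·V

(b)

Reference: [m] · [kg·m·s⁻³·A⁻¹] = kg·m²·s⁻³·A⁻¹.
Each option:
  (a) V·m⁻¹ = J·C⁻¹·m⁻¹ = kg·m·s⁻³·A⁻¹
  (b) [kg·m²·s⁻²·A⁻¹] · [s⁻¹] = kg·m²·s⁻³·A⁻¹  ← same
  (c) [s] · [kg·m²·s⁻³·A⁻¹] = kg·m²·s⁻²·A⁻¹
  (d) V·A⁻¹ = J·C⁻¹·A⁻¹ = kg·m²·s⁻³·A⁻²
Only (b) matches kg·m²·s⁻³·A⁻¹.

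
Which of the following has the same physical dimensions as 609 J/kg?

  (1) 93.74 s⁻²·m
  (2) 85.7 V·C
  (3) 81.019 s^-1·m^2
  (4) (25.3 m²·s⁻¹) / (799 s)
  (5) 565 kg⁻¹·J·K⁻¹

(4)

Reference: J·kg⁻¹ = N·m·kg⁻¹ = m²·s⁻².
Each option:
  (1) m·s⁻²
  (2) C·V = s·A·J·C⁻¹ = kg·m²·s⁻²
  (3) m²·s⁻¹
  (4) [m²·s⁻¹] / [s] = m²·s⁻²  ← same
  (5) J·kg⁻¹·K⁻¹ = N·m·kg⁻¹·K⁻¹ = m²·s⁻²·K⁻¹
Only (4) matches m²·s⁻².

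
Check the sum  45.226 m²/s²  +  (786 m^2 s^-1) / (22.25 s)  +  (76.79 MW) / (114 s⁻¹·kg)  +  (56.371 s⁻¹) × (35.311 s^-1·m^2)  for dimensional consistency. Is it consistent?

Yes

Expand each in SI base units:
  45.226 m²/s²:  m²·s⁻²
  (786 m^2 s^-1) / (22.25 s):  [m²·s⁻¹] / [s] = m²·s⁻²
  (76.79 MW) / (114 s⁻¹·kg):  [kg·m²·s⁻³] / [kg·s⁻¹] = m²·s⁻²
  (56.371 s⁻¹) × (35.311 s^-1·m^2):  [s⁻¹] · [m²·s⁻¹] = m²·s⁻²
Every term reduces to m²·s⁻².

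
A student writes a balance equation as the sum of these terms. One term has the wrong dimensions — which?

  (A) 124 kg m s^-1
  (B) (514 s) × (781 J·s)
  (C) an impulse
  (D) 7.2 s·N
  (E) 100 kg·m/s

In SI base units:
  (A) kg·m·s⁻¹
  (B) [s] · [kg·m²·s⁻¹] = kg·m²
  (C) [impulse] = kg·m·s⁻¹
  (D) N·s = kg·m·s⁻²·s = kg·m·s⁻¹
  (E) kg·m·s⁻¹
All reduce to kg·m·s⁻¹ except (B), which is kg·m².

(B)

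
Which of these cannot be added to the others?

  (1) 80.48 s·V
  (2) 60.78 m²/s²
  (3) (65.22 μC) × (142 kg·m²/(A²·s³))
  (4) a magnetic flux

Work out the base dimensions of each:
  (1) V·s = J·C⁻¹·s = kg·m²·s⁻²·A⁻¹
  (2) m²·s⁻²
  (3) [s·A] · [kg·m²·s⁻³·A⁻²] = kg·m²·s⁻²·A⁻¹
  (4) [magnetic flux] = kg·m²·s⁻²·A⁻¹
All reduce to kg·m²·s⁻²·A⁻¹ except (2), which is m²·s⁻².

(2)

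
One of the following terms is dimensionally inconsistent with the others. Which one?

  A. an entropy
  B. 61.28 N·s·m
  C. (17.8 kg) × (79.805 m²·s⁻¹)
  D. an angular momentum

A.

Expand each in SI base units:
  A. [entropy] = kg·m²·s⁻²·K⁻¹
  B. N·m·s = kg·m·s⁻²·m·s = kg·m²·s⁻¹
  C. [kg] · [m²·s⁻¹] = kg·m²·s⁻¹
  D. [angular momentum] = kg·m²·s⁻¹
All reduce to kg·m²·s⁻¹ except A., which is kg·m²·s⁻²·K⁻¹.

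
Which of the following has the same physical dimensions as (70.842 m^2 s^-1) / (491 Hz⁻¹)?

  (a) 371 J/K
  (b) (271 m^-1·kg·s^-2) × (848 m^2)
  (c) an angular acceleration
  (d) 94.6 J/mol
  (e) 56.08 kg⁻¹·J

Reference: [m²·s⁻¹] / [s] = m²·s⁻².
Each option:
  (a) J·K⁻¹ = N·m·K⁻¹ = kg·m²·s⁻²·K⁻¹
  (b) [kg·m⁻¹·s⁻²] · [m²] = kg·m·s⁻²
  (c) [angular acceleration] = s⁻²
  (d) J·mol⁻¹ = N·m·mol⁻¹ = kg·m²·s⁻²·mol⁻¹
  (e) J·kg⁻¹ = N·m·kg⁻¹ = m²·s⁻²  ← same
Only (e) matches m²·s⁻².

(e)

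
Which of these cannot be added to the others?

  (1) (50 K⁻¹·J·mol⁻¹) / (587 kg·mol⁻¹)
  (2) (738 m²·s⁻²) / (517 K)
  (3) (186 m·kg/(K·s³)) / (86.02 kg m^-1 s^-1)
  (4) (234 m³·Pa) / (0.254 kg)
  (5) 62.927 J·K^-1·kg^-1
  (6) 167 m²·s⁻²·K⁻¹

(4)

Expand each in SI base units:
  (1) [kg·m²·s⁻²·K⁻¹·mol⁻¹] / [kg·mol⁻¹] = m²·s⁻²·K⁻¹
  (2) [m²·s⁻²] / [K] = m²·s⁻²·K⁻¹
  (3) [kg·m·s⁻³·K⁻¹] / [kg·m⁻¹·s⁻¹] = m²·s⁻²·K⁻¹
  (4) [kg·m²·s⁻²] / [kg] = m²·s⁻²
  (5) J·kg⁻¹·K⁻¹ = N·m·kg⁻¹·K⁻¹ = m²·s⁻²·K⁻¹
  (6) m²·s⁻²·K⁻¹
All reduce to m²·s⁻²·K⁻¹ except (4), which is m²·s⁻².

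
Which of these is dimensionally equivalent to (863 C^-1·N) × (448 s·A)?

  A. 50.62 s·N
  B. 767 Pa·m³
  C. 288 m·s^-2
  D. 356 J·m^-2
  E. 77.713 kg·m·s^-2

E.

Reference: [kg·m·s⁻³·A⁻¹] · [s·A] = kg·m·s⁻².
Each option:
  A. N·s = kg·m·s⁻²·s = kg·m·s⁻¹
  B. Pa·m³ = N·m⁻²·m³ = kg·m²·s⁻²
  C. m·s⁻²
  D. J·m⁻² = N·m·m⁻² = kg·s⁻²
  E. kg·m·s⁻²  ← same
Only E. matches kg·m·s⁻².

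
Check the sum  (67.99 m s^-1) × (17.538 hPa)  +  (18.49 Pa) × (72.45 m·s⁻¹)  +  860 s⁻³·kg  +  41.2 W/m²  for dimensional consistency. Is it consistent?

Yes

Reduce each to base SI dimensions:
  (67.99 m s^-1) × (17.538 hPa):  [m·s⁻¹] · [kg·m⁻¹·s⁻²] = kg·s⁻³
  (18.49 Pa) × (72.45 m·s⁻¹):  [kg·m⁻¹·s⁻²] · [m·s⁻¹] = kg·s⁻³
  860 s⁻³·kg:  kg·s⁻³
  41.2 W/m²:  W·m⁻² = J·s⁻¹·m⁻² = kg·s⁻³
Every term reduces to kg·s⁻³.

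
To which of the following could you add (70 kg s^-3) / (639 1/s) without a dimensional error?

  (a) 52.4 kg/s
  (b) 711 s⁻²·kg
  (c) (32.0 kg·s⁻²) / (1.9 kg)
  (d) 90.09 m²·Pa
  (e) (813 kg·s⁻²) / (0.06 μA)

Reference: [kg·s⁻³] / [s⁻¹] = kg·s⁻².
Each option:
  (a) kg·s⁻¹
  (b) kg·s⁻²  ← same
  (c) [kg·s⁻²] / [kg] = s⁻²
  (d) Pa·m² = N·m⁻²·m² = kg·m·s⁻²
  (e) [kg·s⁻²] / [A] = kg·s⁻²·A⁻¹
Only (b) matches kg·s⁻².

(b)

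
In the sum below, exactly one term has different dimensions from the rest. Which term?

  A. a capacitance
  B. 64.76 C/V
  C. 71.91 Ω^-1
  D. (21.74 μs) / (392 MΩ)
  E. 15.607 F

C.

In SI base units:
  A. [capacitance] = kg⁻¹·m⁻²·s⁴·A²
  B. C·V⁻¹ = s·A·(J·C⁻¹)⁻¹ = kg⁻¹·m⁻²·s⁴·A²
  C. Ω⁻¹ = (V·A⁻¹)⁻¹ = kg⁻¹·m⁻²·s³·A²
  D. [s] / [kg·m²·s⁻³·A⁻²] = kg⁻¹·m⁻²·s⁴·A²
  E. F = C·V⁻¹ = kg⁻¹·m⁻²·s⁴·A²
All reduce to kg⁻¹·m⁻²·s⁴·A² except C., which is kg⁻¹·m⁻²·s³·A².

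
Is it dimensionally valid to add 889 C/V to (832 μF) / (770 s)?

No

In SI base units:
  889 C/V:  C·V⁻¹ = s·A·(J·C⁻¹)⁻¹ = kg⁻¹·m⁻²·s⁴·A²
  (832 μF) / (770 s):  [kg⁻¹·m⁻²·s⁴·A²] / [s] = kg⁻¹·m⁻²·s³·A²
kg⁻¹·m⁻²·s⁴·A² ≠ kg⁻¹·m⁻²·s³·A², so they cannot be added.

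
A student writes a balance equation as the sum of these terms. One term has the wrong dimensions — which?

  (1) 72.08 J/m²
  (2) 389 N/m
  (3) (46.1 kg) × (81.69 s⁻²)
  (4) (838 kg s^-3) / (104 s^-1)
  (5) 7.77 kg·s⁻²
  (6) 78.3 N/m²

Expand each in SI base units:
  (1) J·m⁻² = N·m·m⁻² = kg·s⁻²
  (2) N·m⁻¹ = kg·m·s⁻²·m⁻¹ = kg·s⁻²
  (3) [kg] · [s⁻²] = kg·s⁻²
  (4) [kg·s⁻³] / [s⁻¹] = kg·s⁻²
  (5) kg·s⁻²
  (6) N·m⁻² = kg·m·s⁻²·m⁻² = kg·m⁻¹·s⁻²
All reduce to kg·s⁻² except (6), which is kg·m⁻¹·s⁻².

(6)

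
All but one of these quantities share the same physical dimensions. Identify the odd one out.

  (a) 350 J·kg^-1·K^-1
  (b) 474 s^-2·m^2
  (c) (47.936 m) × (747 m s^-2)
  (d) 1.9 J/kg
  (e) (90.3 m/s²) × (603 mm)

Reduce each to base SI dimensions:
  (a) J·kg⁻¹·K⁻¹ = N·m·kg⁻¹·K⁻¹ = m²·s⁻²·K⁻¹
  (b) m²·s⁻²
  (c) [m] · [m·s⁻²] = m²·s⁻²
  (d) J·kg⁻¹ = N·m·kg⁻¹ = m²·s⁻²
  (e) [m·s⁻²] · [m] = m²·s⁻²
All reduce to m²·s⁻² except (a), which is m²·s⁻²·K⁻¹.

(a)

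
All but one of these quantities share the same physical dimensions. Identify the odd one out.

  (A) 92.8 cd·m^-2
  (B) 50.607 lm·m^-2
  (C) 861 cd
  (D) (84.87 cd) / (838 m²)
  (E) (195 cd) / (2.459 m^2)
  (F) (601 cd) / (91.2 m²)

Work out the base dimensions of each:
  (A) cd·m⁻² = m⁻²·cd
  (B) lm·m⁻² = cd·m⁻² = m⁻²·cd
  (C) cd
  (D) [cd] / [m²] = m⁻²·cd
  (E) [cd] / [m²] = m⁻²·cd
  (F) [cd] / [m²] = m⁻²·cd
All reduce to m⁻²·cd except (C), which is cd.

(C)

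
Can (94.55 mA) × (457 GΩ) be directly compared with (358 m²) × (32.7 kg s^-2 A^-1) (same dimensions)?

No

Reduce each to base SI dimensions:
  (94.55 mA) × (457 GΩ):  [A] · [kg·m²·s⁻³·A⁻²] = kg·m²·s⁻³·A⁻¹
  (358 m²) × (32.7 kg s^-2 A^-1):  [m²] · [kg·s⁻²·A⁻¹] = kg·m²·s⁻²·A⁻¹
kg·m²·s⁻³·A⁻¹ ≠ kg·m²·s⁻²·A⁻¹, so they cannot be added.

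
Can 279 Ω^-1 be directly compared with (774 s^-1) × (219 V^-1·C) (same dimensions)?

In SI base units:
  279 Ω^-1:  Ω⁻¹ = (V·A⁻¹)⁻¹ = kg⁻¹·m⁻²·s³·A²
  (774 s^-1) × (219 V^-1·C):  [s⁻¹] · [kg⁻¹·m⁻²·s⁴·A²] = kg⁻¹·m⁻²·s³·A²
Both are kg⁻¹·m⁻²·s³·A², so they have the same dimensions and can be added.

Yes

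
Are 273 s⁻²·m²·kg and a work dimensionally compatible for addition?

In SI base units:
  273 s⁻²·m²·kg:  kg·m²·s⁻²
  a work:  [work] = kg·m²·s⁻²
Both are kg·m²·s⁻², so they have the same dimensions and can be added.

Yes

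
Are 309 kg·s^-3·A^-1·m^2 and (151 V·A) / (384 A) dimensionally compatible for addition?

Work out the base dimensions of each:
  309 kg·s^-3·A^-1·m^2:  kg·m²·s⁻³·A⁻¹
  (151 V·A) / (384 A):  [kg·m²·s⁻³] / [A] = kg·m²·s⁻³·A⁻¹
Both are kg·m²·s⁻³·A⁻¹, so they have the same dimensions and can be added.

Yes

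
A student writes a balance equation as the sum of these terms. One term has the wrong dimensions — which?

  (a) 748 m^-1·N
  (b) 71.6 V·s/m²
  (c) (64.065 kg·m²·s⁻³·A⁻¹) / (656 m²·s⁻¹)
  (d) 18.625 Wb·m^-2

(a)

Dimensions:
  (a) N·m⁻¹ = kg·m·s⁻²·m⁻¹ = kg·s⁻²
  (b) V·s·m⁻² = J·C⁻¹·s·m⁻² = kg·s⁻²·A⁻¹
  (c) [kg·m²·s⁻³·A⁻¹] / [m²·s⁻¹] = kg·s⁻²·A⁻¹
  (d) Wb·m⁻² = V·s·m⁻² = kg·s⁻²·A⁻¹
All reduce to kg·s⁻²·A⁻¹ except (a), which is kg·s⁻².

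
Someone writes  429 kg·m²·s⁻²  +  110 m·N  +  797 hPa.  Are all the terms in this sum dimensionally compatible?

In SI base units:
  429 kg·m²·s⁻²:  kg·m²·s⁻²
  110 m·N:  N·m = kg·m·s⁻²·m = kg·m²·s⁻²
  797 hPa:  Pa = N·m⁻² = kg·m⁻¹·s⁻²
The terms do not share a single dimension (kg·m²·s⁻² vs kg·m⁻¹·s⁻²).

No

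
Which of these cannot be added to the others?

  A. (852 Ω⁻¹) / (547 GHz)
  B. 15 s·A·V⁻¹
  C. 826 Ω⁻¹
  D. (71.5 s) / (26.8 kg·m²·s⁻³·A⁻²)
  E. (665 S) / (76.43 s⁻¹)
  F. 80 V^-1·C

C.

Expand each in SI base units:
  A. [kg⁻¹·m⁻²·s³·A²] / [s⁻¹] = kg⁻¹·m⁻²·s⁴·A²
  B. A·s·V⁻¹ = A·s·(J·C⁻¹)⁻¹ = kg⁻¹·m⁻²·s⁴·A²
  C. Ω⁻¹ = (V·A⁻¹)⁻¹ = kg⁻¹·m⁻²·s³·A²
  D. [s] / [kg·m²·s⁻³·A⁻²] = kg⁻¹·m⁻²·s⁴·A²
  E. [kg⁻¹·m⁻²·s³·A²] / [s⁻¹] = kg⁻¹·m⁻²·s⁴·A²
  F. C·V⁻¹ = s·A·(J·C⁻¹)⁻¹ = kg⁻¹·m⁻²·s⁴·A²
All reduce to kg⁻¹·m⁻²·s⁴·A² except C., which is kg⁻¹·m⁻²·s³·A².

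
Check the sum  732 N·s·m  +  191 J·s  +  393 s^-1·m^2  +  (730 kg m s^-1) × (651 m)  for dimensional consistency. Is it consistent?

No

Expand each in SI base units:
  732 N·s·m:  N·m·s = kg·m·s⁻²·m·s = kg·m²·s⁻¹
  191 J·s:  J·s = N·m·s = kg·m²·s⁻¹
  393 s^-1·m^2:  m²·s⁻¹
  (730 kg m s^-1) × (651 m):  [kg·m·s⁻¹] · [m] = kg·m²·s⁻¹
The terms do not share a single dimension (kg·m²·s⁻¹ vs m²·s⁻¹).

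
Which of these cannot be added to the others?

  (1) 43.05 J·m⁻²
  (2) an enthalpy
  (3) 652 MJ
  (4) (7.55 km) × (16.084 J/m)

(1)

Expand each in SI base units:
  (1) J·m⁻² = N·m·m⁻² = kg·s⁻²
  (2) [enthalpy] = kg·m²·s⁻²
  (3) J = N·m = kg·m²·s⁻²
  (4) [m] · [kg·m·s⁻²] = kg·m²·s⁻²
All reduce to kg·m²·s⁻² except (1), which is kg·s⁻².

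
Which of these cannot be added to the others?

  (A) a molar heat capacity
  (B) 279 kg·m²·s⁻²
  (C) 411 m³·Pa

(A)

Dimensions:
  (A) [molar heat capacity] = kg·m²·s⁻²·K⁻¹·mol⁻¹
  (B) kg·m²·s⁻²
  (C) Pa·m³ = N·m⁻²·m³ = kg·m²·s⁻²
All reduce to kg·m²·s⁻² except (A), which is kg·m²·s⁻²·K⁻¹·mol⁻¹.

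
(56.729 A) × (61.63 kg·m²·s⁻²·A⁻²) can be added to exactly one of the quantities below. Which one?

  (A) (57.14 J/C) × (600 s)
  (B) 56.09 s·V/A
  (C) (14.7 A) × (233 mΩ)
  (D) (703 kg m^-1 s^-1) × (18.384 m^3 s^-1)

(A)

Reference: [A] · [kg·m²·s⁻²·A⁻²] = kg·m²·s⁻²·A⁻¹.
Each option:
  (A) [kg·m²·s⁻³·A⁻¹] · [s] = kg·m²·s⁻²·A⁻¹  ← same
  (B) V·s·A⁻¹ = J·C⁻¹·s·A⁻¹ = kg·m²·s⁻²·A⁻²
  (C) [A] · [kg·m²·s⁻³·A⁻²] = kg·m²·s⁻³·A⁻¹
  (D) [kg·m⁻¹·s⁻¹] · [m³·s⁻¹] = kg·m²·s⁻²
Only (A) matches kg·m²·s⁻²·A⁻¹.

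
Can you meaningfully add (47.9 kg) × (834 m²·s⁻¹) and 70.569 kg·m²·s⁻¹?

Reduce each to base SI dimensions:
  (47.9 kg) × (834 m²·s⁻¹):  [kg] · [m²·s⁻¹] = kg·m²·s⁻¹
  70.569 kg·m²·s⁻¹:  kg·m²·s⁻¹
Both are kg·m²·s⁻¹, so they have the same dimensions and can be added.

Yes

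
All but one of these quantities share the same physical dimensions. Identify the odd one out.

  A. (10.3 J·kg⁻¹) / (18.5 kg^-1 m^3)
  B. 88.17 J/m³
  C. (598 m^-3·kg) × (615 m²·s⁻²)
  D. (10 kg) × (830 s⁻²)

Work out the base dimensions of each:
  A. [m²·s⁻²] / [kg⁻¹·m³] = kg·m⁻¹·s⁻²
  B. J·m⁻³ = N·m·m⁻³ = kg·m⁻¹·s⁻²
  C. [kg·m⁻³] · [m²·s⁻²] = kg·m⁻¹·s⁻²
  D. [kg] · [s⁻²] = kg·s⁻²
All reduce to kg·m⁻¹·s⁻² except D., which is kg·s⁻².

D.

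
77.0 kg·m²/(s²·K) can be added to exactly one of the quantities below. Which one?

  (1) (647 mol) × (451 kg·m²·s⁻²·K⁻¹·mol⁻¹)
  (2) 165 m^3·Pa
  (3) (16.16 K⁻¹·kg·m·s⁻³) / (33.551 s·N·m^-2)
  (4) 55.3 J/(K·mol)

(1)

Reference: kg·m²·s⁻²·K⁻¹.
Each option:
  (1) [mol] · [kg·m²·s⁻²·K⁻¹·mol⁻¹] = kg·m²·s⁻²·K⁻¹  ← same
  (2) Pa·m³ = N·m⁻²·m³ = kg·m²·s⁻²
  (3) [kg·m·s⁻³·K⁻¹] / [kg·m⁻¹·s⁻¹] = m²·s⁻²·K⁻¹
  (4) J·mol⁻¹·K⁻¹ = N·m·mol⁻¹·K⁻¹ = kg·m²·s⁻²·K⁻¹·mol⁻¹
Only (1) matches kg·m²·s⁻²·K⁻¹.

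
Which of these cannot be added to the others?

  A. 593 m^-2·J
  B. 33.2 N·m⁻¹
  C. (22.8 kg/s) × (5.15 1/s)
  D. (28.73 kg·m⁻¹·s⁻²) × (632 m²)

D.

Dimensions:
  A. J·m⁻² = N·m·m⁻² = kg·s⁻²
  B. N·m⁻¹ = kg·m·s⁻²·m⁻¹ = kg·s⁻²
  C. [kg·s⁻¹] · [s⁻¹] = kg·s⁻²
  D. [kg·m⁻¹·s⁻²] · [m²] = kg·m·s⁻²
All reduce to kg·s⁻² except D., which is kg·m·s⁻².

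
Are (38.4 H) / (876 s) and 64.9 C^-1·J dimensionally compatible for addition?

Reduce each to base SI dimensions:
  (38.4 H) / (876 s):  [kg·m²·s⁻²·A⁻²] / [s] = kg·m²·s⁻³·A⁻²
  64.9 C^-1·J:  J·C⁻¹ = N·m·(s·A)⁻¹ = kg·m²·s⁻³·A⁻¹
kg·m²·s⁻³·A⁻² ≠ kg·m²·s⁻³·A⁻¹, so they cannot be added.

No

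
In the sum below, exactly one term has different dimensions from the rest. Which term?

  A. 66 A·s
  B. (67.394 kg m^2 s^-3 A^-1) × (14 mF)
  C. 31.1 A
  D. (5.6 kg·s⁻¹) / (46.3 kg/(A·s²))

In SI base units:
  A. A·s = s·A
  B. [kg·m²·s⁻³·A⁻¹] · [kg⁻¹·m⁻²·s⁴·A²] = s·A
  C. A
  D. [kg·s⁻¹] / [kg·s⁻²·A⁻¹] = s·A
All reduce to s·A except C., which is A.

C.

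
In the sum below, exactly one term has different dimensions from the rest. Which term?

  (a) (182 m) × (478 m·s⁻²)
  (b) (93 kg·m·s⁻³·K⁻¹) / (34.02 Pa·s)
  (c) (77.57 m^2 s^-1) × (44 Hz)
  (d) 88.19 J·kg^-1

(b)

Expand each in SI base units:
  (a) [m] · [m·s⁻²] = m²·s⁻²
  (b) [kg·m·s⁻³·K⁻¹] / [kg·m⁻¹·s⁻¹] = m²·s⁻²·K⁻¹
  (c) [m²·s⁻¹] · [s⁻¹] = m²·s⁻²
  (d) J·kg⁻¹ = N·m·kg⁻¹ = m²·s⁻²
All reduce to m²·s⁻² except (b), which is m²·s⁻²·K⁻¹.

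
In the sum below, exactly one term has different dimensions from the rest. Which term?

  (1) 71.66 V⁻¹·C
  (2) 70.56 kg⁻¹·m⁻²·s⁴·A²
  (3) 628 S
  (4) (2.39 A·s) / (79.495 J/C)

Expand each in SI base units:
  (1) C·V⁻¹ = s·A·(J·C⁻¹)⁻¹ = kg⁻¹·m⁻²·s⁴·A²
  (2) kg⁻¹·m⁻²·s⁴·A²
  (3) S = Ω⁻¹ = kg⁻¹·m⁻²·s³·A²
  (4) [s·A] / [kg·m²·s⁻³·A⁻¹] = kg⁻¹·m⁻²·s⁴·A²
All reduce to kg⁻¹·m⁻²·s⁴·A² except (3), which is kg⁻¹·m⁻²·s³·A².

(3)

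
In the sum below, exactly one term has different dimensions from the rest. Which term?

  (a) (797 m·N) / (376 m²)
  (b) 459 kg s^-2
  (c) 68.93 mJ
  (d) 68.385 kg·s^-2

(c)

Work out the base dimensions of each:
  (a) [kg·m²·s⁻²] / [m²] = kg·s⁻²
  (b) kg·s⁻²
  (c) J = N·m = kg·m²·s⁻²
  (d) kg·s⁻²
All reduce to kg·s⁻² except (c), which is kg·m²·s⁻².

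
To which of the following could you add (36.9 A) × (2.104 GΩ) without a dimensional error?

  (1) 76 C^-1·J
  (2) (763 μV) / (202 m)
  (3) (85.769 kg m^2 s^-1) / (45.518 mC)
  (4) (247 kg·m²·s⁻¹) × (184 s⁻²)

Reference: [A] · [kg·m²·s⁻³·A⁻²] = kg·m²·s⁻³·A⁻¹.
Each option:
  (1) J·C⁻¹ = N·m·(s·A)⁻¹ = kg·m²·s⁻³·A⁻¹  ← same
  (2) [kg·m²·s⁻³·A⁻¹] / [m] = kg·m·s⁻³·A⁻¹
  (3) [kg·m²·s⁻¹] / [s·A] = kg·m²·s⁻²·A⁻¹
  (4) [kg·m²·s⁻¹] · [s⁻²] = kg·m²·s⁻³
Only (1) matches kg·m²·s⁻³·A⁻¹.

(1)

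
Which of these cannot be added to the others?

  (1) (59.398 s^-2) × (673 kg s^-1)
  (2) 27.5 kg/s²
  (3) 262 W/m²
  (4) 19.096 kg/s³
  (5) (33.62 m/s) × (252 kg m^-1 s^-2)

Work out the base dimensions of each:
  (1) [s⁻²] · [kg·s⁻¹] = kg·s⁻³
  (2) kg·s⁻²
  (3) W·m⁻² = J·s⁻¹·m⁻² = kg·s⁻³
  (4) kg·s⁻³
  (5) [m·s⁻¹] · [kg·m⁻¹·s⁻²] = kg·s⁻³
All reduce to kg·s⁻³ except (2), which is kg·s⁻².

(2)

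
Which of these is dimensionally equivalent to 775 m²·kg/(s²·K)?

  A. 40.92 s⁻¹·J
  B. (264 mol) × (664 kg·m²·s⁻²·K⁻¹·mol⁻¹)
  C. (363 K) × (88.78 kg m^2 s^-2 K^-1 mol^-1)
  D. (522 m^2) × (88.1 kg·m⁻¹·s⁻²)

B.

Reference: kg·m²·s⁻²·K⁻¹.
Each option:
  A. J·s⁻¹ = N·m·s⁻¹ = kg·m²·s⁻³
  B. [mol] · [kg·m²·s⁻²·K⁻¹·mol⁻¹] = kg·m²·s⁻²·K⁻¹  ← same
  C. [K] · [kg·m²·s⁻²·K⁻¹·mol⁻¹] = kg·m²·s⁻²·mol⁻¹
  D. [m²] · [kg·m⁻¹·s⁻²] = kg·m·s⁻²
Only B. matches kg·m²·s⁻²·K⁻¹.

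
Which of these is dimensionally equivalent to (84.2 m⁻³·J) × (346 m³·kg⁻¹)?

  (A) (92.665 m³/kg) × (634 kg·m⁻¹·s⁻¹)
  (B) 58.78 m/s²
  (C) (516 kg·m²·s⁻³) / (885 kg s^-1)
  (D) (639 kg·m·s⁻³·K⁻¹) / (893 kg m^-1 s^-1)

Reference: [kg·m⁻¹·s⁻²] · [kg⁻¹·m³] = m²·s⁻².
Each option:
  (A) [kg⁻¹·m³] · [kg·m⁻¹·s⁻¹] = m²·s⁻¹
  (B) m·s⁻²
  (C) [kg·m²·s⁻³] / [kg·s⁻¹] = m²·s⁻²  ← same
  (D) [kg·m·s⁻³·K⁻¹] / [kg·m⁻¹·s⁻¹] = m²·s⁻²·K⁻¹
Only (C) matches m²·s⁻².

(C)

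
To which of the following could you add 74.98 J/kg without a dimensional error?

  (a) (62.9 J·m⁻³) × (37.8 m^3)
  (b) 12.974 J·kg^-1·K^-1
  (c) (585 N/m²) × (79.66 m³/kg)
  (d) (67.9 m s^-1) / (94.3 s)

(c)

Reference: J·kg⁻¹ = N·m·kg⁻¹ = m²·s⁻².
Each option:
  (a) [kg·m⁻¹·s⁻²] · [m³] = kg·m²·s⁻²
  (b) J·kg⁻¹·K⁻¹ = N·m·kg⁻¹·K⁻¹ = m²·s⁻²·K⁻¹
  (c) [kg·m⁻¹·s⁻²] · [kg⁻¹·m³] = m²·s⁻²  ← same
  (d) [m·s⁻¹] / [s] = m·s⁻²
Only (c) matches m²·s⁻².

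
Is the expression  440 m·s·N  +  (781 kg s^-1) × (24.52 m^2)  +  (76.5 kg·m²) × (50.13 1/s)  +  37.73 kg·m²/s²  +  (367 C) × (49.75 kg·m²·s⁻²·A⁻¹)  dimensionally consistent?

No

Reduce each to base SI dimensions:
  440 m·s·N:  N·m·s = kg·m·s⁻²·m·s = kg·m²·s⁻¹
  (781 kg s^-1) × (24.52 m^2):  [kg·s⁻¹] · [m²] = kg·m²·s⁻¹
  (76.5 kg·m²) × (50.13 1/s):  [kg·m²] · [s⁻¹] = kg·m²·s⁻¹
  37.73 kg·m²/s²:  kg·m²·s⁻²
  (367 C) × (49.75 kg·m²·s⁻²·A⁻¹):  [s·A] · [kg·m²·s⁻²·A⁻¹] = kg·m²·s⁻¹
The terms do not share a single dimension (kg·m²·s⁻² vs kg·m²·s⁻¹).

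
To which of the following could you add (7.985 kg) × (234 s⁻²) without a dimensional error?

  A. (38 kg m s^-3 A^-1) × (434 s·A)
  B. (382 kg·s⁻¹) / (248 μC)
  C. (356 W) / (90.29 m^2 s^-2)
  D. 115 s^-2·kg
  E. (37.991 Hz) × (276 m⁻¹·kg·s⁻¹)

Reference: [kg] · [s⁻²] = kg·s⁻².
Each option:
  A. [kg·m·s⁻³·A⁻¹] · [s·A] = kg·m·s⁻²
  B. [kg·s⁻¹] / [s·A] = kg·s⁻²·A⁻¹
  C. [kg·m²·s⁻³] / [m²·s⁻²] = kg·s⁻¹
  D. kg·s⁻²  ← same
  E. [s⁻¹] · [kg·m⁻¹·s⁻¹] = kg·m⁻¹·s⁻²
Only D. matches kg·s⁻².

D.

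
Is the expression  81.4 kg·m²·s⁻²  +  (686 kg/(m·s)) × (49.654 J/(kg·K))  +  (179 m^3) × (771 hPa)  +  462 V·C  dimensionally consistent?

No

Reduce each to base SI dimensions:
  81.4 kg·m²·s⁻²:  kg·m²·s⁻²
  (686 kg/(m·s)) × (49.654 J/(kg·K)):  [kg·m⁻¹·s⁻¹] · [m²·s⁻²·K⁻¹] = kg·m·s⁻³·K⁻¹
  (179 m^3) × (771 hPa):  [m³] · [kg·m⁻¹·s⁻²] = kg·m²·s⁻²
  462 V·C:  C·V = s·A·J·C⁻¹ = kg·m²·s⁻²
The terms do not share a single dimension (kg·m²·s⁻² vs kg·m·s⁻³·K⁻¹).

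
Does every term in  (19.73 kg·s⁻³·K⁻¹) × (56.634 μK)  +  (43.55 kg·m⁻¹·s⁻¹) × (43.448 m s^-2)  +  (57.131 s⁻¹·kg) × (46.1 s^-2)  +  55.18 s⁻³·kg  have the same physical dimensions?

Reduce each to base SI dimensions:
  (19.73 kg·s⁻³·K⁻¹) × (56.634 μK):  [kg·s⁻³·K⁻¹] · [K] = kg·s⁻³
  (43.55 kg·m⁻¹·s⁻¹) × (43.448 m s^-2):  [kg·m⁻¹·s⁻¹] · [m·s⁻²] = kg·s⁻³
  (57.131 s⁻¹·kg) × (46.1 s^-2):  [kg·s⁻¹] · [s⁻²] = kg·s⁻³
  55.18 s⁻³·kg:  kg·s⁻³
Every term reduces to kg·s⁻³.

Yes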